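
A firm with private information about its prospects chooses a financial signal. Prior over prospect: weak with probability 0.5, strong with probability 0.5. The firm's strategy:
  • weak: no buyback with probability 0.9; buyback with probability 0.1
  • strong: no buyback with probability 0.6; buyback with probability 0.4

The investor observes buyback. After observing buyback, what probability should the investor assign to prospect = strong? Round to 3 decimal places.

0.800

Apply Bayes' rule using the sender's strategy as the likelihood.
P(buyback) = 0.5·0.1 + 0.5·0.4 = 0.25
P(strong | buyback) = (0.5·0.4) / 0.25 = 0.2 / 0.25 = 0.8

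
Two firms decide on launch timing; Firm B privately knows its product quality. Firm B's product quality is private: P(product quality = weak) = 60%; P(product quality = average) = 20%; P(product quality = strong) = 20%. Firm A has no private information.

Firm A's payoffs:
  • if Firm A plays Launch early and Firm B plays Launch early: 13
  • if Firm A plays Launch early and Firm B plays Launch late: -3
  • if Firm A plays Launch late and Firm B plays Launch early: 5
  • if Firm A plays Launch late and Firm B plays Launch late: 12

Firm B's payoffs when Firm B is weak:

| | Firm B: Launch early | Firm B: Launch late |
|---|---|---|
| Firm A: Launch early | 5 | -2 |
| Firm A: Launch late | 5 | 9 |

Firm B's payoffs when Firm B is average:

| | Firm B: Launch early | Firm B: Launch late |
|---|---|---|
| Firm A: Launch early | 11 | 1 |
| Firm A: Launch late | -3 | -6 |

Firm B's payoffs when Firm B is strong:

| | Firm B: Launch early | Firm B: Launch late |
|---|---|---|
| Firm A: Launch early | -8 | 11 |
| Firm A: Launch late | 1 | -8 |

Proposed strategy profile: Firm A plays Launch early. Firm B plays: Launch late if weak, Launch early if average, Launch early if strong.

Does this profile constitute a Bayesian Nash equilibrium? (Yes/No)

No

Firm A plays Launch early: E[Launch early] = 0.6·(-3) + 0.2·(13) + 0.2·(13) = 3.4; E[Launch late] = 9.2. Not best-responding. ✗
Firm B (product quality weak), facing Launch early: Launch early gives 5, Launch late gives -2. Proposed Launch late is not best — profitable deviation exists. ✗
Firm B (product quality average), facing Launch early: Launch early gives 11, Launch late gives 1. Proposed Launch early is best. ✓
Firm B (product quality strong), facing Launch early: Launch early gives -8, Launch late gives 11. Proposed Launch early is not best — profitable deviation exists. ✗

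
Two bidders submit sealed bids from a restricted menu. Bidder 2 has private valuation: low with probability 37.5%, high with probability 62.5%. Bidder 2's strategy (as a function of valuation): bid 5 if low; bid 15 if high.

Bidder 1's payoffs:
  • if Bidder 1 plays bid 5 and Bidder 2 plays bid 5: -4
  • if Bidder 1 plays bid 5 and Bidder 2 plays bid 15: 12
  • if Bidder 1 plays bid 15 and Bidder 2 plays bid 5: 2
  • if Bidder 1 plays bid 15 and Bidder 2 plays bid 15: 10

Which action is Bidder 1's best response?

E[bid 5] = 0.375·(-4) + 0.625·(12) = 6
E[bid 15] = 0.375·(2) + 0.625·(10) = 7
Best response: bid 15 (7 is the largest).

bid 15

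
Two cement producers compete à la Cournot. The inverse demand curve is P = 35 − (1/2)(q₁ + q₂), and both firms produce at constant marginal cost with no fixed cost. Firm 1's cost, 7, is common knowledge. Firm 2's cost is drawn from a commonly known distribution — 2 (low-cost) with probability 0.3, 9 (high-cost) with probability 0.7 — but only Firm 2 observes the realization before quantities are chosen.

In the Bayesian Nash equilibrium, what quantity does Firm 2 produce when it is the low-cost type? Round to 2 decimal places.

23.70

Each type of Firm 2 best-responds to q₁; Firm 1 best-responds to the expected q₂ over Firm 2's types.
Firm 2 with cost c maximizes (35 − (1/2)(q₁+q₂) − c)·q₂, giving q₂(c) = (35 − c − (1/2)q₁).
E[c₂] = 0.3·2 + 0.7·9 = 6.9
Firm 1's FOC against E[q₂] yields q₁ = (35 − 2·7 + E[c₂])/(3/2) = (35 − 14 + 6.9)/(3/2) = 18.6.
q₂(low-cost) = (35 − 2 − (1/2)·18.6) = 23.7.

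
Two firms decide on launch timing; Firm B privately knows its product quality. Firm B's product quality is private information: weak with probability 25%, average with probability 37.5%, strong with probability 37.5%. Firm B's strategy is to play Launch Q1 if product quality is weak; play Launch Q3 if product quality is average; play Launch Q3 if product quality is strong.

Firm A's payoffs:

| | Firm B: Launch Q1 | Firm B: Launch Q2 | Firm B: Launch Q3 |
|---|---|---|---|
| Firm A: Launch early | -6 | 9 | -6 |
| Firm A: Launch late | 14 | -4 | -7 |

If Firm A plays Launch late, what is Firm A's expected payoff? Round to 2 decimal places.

E[Launch late] = 0.25·14 + 0.375·(-7) + 0.375·(-7) = 3.5 + (-2.625) + (-2.625) = -1.75

-1.75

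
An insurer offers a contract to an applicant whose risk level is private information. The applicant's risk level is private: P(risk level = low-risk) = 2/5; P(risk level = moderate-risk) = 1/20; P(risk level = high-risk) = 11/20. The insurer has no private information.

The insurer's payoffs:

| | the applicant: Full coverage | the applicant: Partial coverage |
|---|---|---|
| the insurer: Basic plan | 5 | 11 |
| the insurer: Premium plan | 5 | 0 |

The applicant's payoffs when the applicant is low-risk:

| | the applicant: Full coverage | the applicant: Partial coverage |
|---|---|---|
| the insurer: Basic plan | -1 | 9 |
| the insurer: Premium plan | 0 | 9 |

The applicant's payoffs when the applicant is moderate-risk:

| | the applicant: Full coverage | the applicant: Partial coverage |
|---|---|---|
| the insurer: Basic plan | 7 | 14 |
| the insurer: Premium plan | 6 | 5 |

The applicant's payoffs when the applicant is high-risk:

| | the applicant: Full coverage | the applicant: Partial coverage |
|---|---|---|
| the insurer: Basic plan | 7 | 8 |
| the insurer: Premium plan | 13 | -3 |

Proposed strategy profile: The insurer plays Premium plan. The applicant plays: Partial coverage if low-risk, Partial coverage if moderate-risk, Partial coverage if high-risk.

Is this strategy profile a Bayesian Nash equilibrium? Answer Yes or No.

The insurer plays Premium plan: E[Premium plan] = 2/5·(0) + 1/20·(0) + 11/20·(0) = 0; E[Basic plan] = 11. Not best-responding. ✗
The applicant (risk level low-risk), facing Premium plan: Full coverage gives 0, Partial coverage gives 9. Proposed Partial coverage is best. ✓
The applicant (risk level moderate-risk), facing Premium plan: Full coverage gives 6, Partial coverage gives 5. Proposed Partial coverage is not best — profitable deviation exists. ✗
The applicant (risk level high-risk), facing Premium plan: Full coverage gives 13, Partial coverage gives -3. Proposed Partial coverage is not best — profitable deviation exists. ✗

No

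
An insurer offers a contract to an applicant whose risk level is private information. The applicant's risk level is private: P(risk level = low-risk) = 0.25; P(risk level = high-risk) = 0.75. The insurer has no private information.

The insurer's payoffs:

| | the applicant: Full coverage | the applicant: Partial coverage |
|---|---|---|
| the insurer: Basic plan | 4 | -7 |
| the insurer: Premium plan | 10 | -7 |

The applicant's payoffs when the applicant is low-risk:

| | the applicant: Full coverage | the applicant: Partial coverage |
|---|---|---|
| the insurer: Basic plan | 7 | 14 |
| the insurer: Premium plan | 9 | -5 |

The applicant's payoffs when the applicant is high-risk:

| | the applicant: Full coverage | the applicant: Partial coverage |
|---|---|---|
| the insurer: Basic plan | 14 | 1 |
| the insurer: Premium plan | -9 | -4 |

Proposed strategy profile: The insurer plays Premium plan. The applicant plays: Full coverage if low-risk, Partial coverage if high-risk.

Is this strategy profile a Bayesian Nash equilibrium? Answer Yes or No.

A profile is a BNE iff every type of every player is best-responding given beliefs about the other side.
The insurer plays Premium plan: E[Premium plan] = 0.25·(10) + 0.75·(-7) = -2.75; E[Basic plan] = -4.25. Best-responding. ✓
The applicant (risk level low-risk), facing Premium plan: Full coverage gives 9, Partial coverage gives -5. Proposed Full coverage is best. ✓
The applicant (risk level high-risk), facing Premium plan: Full coverage gives -9, Partial coverage gives -4. Proposed Partial coverage is best. ✓

Yes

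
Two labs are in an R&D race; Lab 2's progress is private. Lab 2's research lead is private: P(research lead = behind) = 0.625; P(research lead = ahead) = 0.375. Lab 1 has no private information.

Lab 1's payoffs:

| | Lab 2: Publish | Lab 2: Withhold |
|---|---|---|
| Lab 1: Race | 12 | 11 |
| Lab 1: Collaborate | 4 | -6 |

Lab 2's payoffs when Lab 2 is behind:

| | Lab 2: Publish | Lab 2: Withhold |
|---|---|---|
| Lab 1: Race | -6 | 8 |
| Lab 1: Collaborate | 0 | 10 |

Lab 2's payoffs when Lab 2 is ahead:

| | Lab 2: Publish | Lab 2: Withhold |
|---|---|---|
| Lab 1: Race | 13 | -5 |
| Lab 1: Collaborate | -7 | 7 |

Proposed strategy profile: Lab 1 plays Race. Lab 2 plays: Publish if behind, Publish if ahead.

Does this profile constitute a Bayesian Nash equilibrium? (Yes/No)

Lab 1 plays Race: E[Race] = 0.625·(12) + 0.375·(12) = 12; E[Collaborate] = 4. Best-responding. ✓
Lab 2 (research lead behind), facing Race: Publish gives -6, Withhold gives 8. Proposed Publish is not best — profitable deviation exists. ✗
Lab 2 (research lead ahead), facing Race: Publish gives 13, Withhold gives -5. Proposed Publish is best. ✓

No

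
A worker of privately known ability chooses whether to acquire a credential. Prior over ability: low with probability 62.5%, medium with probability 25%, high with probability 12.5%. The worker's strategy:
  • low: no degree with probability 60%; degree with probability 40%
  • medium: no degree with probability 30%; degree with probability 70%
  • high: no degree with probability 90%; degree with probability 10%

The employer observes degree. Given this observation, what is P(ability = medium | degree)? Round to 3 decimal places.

0.400

Apply Bayes' rule using the sender's strategy as the likelihood.
P(degree) = 0.625·0.4 + 0.25·0.7 + 0.125·0.1 = 0.4375
P(medium | degree) = (0.25·0.7) / 0.4375 = 0.175 / 0.4375 = 0.4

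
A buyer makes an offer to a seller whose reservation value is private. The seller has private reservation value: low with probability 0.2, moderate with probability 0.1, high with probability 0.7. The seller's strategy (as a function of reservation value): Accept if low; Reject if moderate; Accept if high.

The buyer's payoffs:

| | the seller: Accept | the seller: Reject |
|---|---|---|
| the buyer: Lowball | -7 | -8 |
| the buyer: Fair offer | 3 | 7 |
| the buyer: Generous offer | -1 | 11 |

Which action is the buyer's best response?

Fair offer

E[Lowball] = 0.2·(-7) + 0.1·(-8) + 0.7·(-7) = -7.1
E[Fair offer] = 0.2·(3) + 0.1·(7) + 0.7·(3) = 3.4
E[Generous offer] = 0.2·(-1) + 0.1·(11) + 0.7·(-1) = 0.2
Best response: Fair offer (3.4 is the largest).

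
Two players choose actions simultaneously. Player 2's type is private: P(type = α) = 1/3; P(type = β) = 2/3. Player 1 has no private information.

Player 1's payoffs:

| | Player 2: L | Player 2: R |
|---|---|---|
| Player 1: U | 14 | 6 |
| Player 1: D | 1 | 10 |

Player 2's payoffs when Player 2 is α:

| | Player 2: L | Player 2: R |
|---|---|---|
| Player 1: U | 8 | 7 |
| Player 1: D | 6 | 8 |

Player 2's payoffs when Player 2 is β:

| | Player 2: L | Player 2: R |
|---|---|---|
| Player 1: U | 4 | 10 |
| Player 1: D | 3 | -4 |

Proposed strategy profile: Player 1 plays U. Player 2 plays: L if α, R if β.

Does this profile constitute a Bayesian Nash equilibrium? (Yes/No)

Yes

A profile is a BNE iff every type of every player is best-responding given beliefs about the other side.
Player 1 plays U: E[U] = 1/3·(14) + 2/3·(6) = 26/3; E[D] = 7. Best-responding. ✓
Player 2 (type α), facing U: L gives 8, R gives 7. Proposed L is best. ✓
Player 2 (type β), facing U: L gives 4, R gives 10. Proposed R is best. ✓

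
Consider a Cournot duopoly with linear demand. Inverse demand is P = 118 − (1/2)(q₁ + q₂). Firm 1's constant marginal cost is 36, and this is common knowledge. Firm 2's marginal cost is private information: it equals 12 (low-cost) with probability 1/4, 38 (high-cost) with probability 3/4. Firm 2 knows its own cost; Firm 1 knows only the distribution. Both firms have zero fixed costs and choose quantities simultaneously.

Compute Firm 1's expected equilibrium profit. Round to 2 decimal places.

1334.72

Type-c best response for Firm 2: q₂(c) = (118 − c) − q₁/2.
Firm 1 maximizes expected profit; its first-order condition is 118 − q₁ − (1/2)E[q₂] − 36 = 0.
Substituting E[q₂] and solving: E[c₂] = 31.5, so q₁ = (118 − 2·36 + 31.5)/(3/2) = 51.6667.
E[P] = 118 − (1/2)·(q₁ + E[q₂]) = 61.8333; Firm 1's expected profit = (E[P] − 36)·q₁ = (61.8333 − 36)·51.6667 = 1334.72.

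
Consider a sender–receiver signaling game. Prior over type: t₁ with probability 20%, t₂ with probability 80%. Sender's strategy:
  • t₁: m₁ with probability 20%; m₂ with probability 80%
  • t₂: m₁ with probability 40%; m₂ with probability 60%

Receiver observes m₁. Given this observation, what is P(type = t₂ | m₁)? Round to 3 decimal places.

P(m₁) = 0.2·0.2 + 0.8·0.4 = 0.36
P(t₂ | m₁) = (0.8·0.4) / 0.36 = 0.32 / 0.36 = 0.888889

0.889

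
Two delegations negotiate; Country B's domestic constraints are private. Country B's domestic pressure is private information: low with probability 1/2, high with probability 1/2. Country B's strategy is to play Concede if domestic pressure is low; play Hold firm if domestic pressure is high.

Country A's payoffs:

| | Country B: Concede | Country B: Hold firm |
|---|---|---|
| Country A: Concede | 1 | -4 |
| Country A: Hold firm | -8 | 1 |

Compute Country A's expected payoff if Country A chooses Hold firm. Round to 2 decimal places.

-3.50

E[Hold firm] = 1/2·(-8) + 1/2·1 = (-4) + 1/2 = -7/2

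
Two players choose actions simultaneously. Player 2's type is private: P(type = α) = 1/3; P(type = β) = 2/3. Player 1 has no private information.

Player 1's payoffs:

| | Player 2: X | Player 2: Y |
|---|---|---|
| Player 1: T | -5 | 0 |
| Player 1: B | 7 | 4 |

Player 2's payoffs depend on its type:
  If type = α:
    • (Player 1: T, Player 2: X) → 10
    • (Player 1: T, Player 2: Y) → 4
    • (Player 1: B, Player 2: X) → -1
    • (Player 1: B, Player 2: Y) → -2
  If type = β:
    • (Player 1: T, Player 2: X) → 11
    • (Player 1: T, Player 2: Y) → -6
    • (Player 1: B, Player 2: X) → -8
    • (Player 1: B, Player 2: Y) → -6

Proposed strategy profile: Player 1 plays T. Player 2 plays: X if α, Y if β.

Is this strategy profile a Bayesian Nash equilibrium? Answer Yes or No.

Player 1 plays T: E[T] = 1/3·(-5) + 2/3·(0) = -5/3; E[B] = 5. Not best-responding. ✗
Player 2 (type α), facing T: X gives 10, Y gives 4. Proposed X is best. ✓
Player 2 (type β), facing T: X gives 11, Y gives -6. Proposed Y is not best — profitable deviation exists. ✗

No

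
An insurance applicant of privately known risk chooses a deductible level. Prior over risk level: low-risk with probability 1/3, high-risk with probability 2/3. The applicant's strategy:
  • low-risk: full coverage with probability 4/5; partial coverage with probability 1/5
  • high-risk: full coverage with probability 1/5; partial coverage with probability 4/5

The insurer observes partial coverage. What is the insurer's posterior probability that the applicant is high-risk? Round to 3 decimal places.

Apply Bayes' rule using the sender's strategy as the likelihood.
P(partial coverage) = (1/3)·(1/5) + (2/3)·(4/5) = 3/5
P(high-risk | partial coverage) = ((2/3)·(4/5)) / (3/5) = (8/15) / (3/5) = 8/9

0.889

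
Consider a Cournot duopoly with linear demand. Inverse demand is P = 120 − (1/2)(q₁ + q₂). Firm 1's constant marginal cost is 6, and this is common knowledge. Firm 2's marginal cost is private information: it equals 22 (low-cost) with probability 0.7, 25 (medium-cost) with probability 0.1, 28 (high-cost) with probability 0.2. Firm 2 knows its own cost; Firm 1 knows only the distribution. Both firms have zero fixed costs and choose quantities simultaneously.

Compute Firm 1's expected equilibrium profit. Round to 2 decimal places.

Firm 2 with cost c maximizes (120 − (1/2)(q₁+q₂) − c)·q₂, giving q₂(c) = (120 − c − (1/2)q₁).
E[c₂] = 0.7·22 + 0.1·25 + 0.2·28 = 23.5
Firm 1's FOC against E[q₂] yields q₁ = (120 − 2·6 + E[c₂])/(3/2) = (120 − 12 + 23.5)/(3/2) = 87.6667.
E[P] = 120 − (1/2)·(q₁ + E[q₂]) = 49.8333; Firm 1's expected profit = (E[P] − 6)·q₁ = (49.8333 − 6)·87.6667 = 3842.72.

3842.72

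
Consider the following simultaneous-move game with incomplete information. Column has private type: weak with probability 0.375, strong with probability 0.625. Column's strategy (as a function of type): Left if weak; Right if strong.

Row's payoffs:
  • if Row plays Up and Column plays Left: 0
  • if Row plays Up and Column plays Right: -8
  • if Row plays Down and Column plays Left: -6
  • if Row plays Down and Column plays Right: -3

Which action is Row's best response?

Down

E[Up] = 0.375·(0) + 0.625·(-8) = -5
E[Down] = 0.375·(-6) + 0.625·(-3) = -4.125
Best response: Down (-4.125 is the largest).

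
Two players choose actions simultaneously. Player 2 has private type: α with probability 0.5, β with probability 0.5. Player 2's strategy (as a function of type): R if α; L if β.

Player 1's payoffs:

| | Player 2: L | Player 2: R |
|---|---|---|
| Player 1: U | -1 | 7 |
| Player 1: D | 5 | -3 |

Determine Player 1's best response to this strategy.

E[U] = 0.5·(7) + 0.5·(-1) = 3
E[D] = 0.5·(-3) + 0.5·(5) = 1
Best response: U (3 is the largest).

U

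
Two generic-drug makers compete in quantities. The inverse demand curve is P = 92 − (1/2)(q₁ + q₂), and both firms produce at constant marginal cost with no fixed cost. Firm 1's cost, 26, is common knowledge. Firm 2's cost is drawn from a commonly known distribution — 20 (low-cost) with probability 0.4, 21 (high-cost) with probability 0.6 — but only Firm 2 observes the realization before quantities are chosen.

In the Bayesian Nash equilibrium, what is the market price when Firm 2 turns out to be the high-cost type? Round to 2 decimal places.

Type-c best response for Firm 2: q₂(c) = (92 − c) − q₁/2.
Firm 1 maximizes expected profit; its first-order condition is 92 − q₁ − (1/2)E[q₂] − 26 = 0.
Substituting E[q₂] and solving: E[c₂] = 20.6, so q₁ = (92 − 2·26 + 20.6)/(3/2) = 40.4.
q₂(high-cost) = 50.8, so P = 92 − (1/2)·(40.4 + 50.8) = 46.4.

46.40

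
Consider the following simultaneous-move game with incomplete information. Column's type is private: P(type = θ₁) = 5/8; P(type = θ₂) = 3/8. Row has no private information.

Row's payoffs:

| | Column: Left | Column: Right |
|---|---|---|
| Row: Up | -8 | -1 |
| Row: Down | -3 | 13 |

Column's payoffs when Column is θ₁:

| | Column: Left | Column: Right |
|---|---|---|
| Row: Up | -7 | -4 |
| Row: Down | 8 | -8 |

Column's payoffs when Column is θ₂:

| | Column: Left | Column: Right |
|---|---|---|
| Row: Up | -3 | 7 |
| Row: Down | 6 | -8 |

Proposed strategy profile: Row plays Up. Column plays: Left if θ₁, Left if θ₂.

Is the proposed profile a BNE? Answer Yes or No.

A profile is a BNE iff every type of every player is best-responding given beliefs about the other side.
Row plays Up: E[Up] = 5/8·(-8) + 3/8·(-8) = -8; E[Down] = -3. Not best-responding. ✗
Column (type θ₁), facing Up: Left gives -7, Right gives -4. Proposed Left is not best — profitable deviation exists. ✗
Column (type θ₂), facing Up: Left gives -3, Right gives 7. Proposed Left is not best — profitable deviation exists. ✗

No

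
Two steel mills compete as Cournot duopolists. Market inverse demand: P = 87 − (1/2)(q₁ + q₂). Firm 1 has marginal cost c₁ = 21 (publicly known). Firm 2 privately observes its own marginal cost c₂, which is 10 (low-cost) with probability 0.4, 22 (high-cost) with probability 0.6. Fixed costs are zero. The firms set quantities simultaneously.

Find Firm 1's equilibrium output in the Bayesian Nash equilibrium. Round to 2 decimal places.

Firm 2 with cost c maximizes (87 − (1/2)(q₁+q₂) − c)·q₂, giving q₂(c) = (87 − c − (1/2)q₁).
E[c₂] = 0.4·10 + 0.6·22 = 17.2
Firm 1's FOC against E[q₂] yields q₁ = (87 − 2·21 + E[c₂])/(3/2) = (87 − 42 + 17.2)/(3/2) = 41.4667.

41.47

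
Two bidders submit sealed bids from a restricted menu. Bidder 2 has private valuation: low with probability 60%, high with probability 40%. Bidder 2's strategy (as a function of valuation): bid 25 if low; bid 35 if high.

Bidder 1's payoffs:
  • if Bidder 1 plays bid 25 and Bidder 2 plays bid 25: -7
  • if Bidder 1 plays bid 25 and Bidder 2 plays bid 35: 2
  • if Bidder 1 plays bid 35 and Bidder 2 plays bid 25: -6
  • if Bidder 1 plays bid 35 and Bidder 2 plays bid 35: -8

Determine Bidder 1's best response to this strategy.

bid 25

E[bid 25] = 0.6·(-7) + 0.4·(2) = -3.4
E[bid 35] = 0.6·(-6) + 0.4·(-8) = -6.8
Best response: bid 25 (-3.4 is the largest).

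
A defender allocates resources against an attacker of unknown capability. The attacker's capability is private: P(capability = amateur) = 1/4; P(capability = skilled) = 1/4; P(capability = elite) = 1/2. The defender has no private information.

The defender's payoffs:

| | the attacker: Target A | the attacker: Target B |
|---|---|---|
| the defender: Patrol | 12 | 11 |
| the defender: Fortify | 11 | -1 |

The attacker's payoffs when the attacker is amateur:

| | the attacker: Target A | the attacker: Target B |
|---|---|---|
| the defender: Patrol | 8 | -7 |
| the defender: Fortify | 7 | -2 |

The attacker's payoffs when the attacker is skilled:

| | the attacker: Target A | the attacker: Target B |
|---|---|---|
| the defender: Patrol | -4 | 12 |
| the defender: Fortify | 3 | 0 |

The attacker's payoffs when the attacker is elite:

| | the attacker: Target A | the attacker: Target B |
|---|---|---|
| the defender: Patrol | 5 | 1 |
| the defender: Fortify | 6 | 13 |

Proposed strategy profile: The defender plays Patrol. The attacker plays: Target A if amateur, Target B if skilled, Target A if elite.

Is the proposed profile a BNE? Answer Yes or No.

Yes

The defender plays Patrol: E[Patrol] = 1/4·(12) + 1/4·(11) + 1/2·(12) = 47/4; E[Fortify] = 8. Best-responding. ✓
The attacker (capability amateur), facing Patrol: Target A gives 8, Target B gives -7. Proposed Target A is best. ✓
The attacker (capability skilled), facing Patrol: Target A gives -4, Target B gives 12. Proposed Target B is best. ✓
The attacker (capability elite), facing Patrol: Target A gives 5, Target B gives 1. Proposed Target A is best. ✓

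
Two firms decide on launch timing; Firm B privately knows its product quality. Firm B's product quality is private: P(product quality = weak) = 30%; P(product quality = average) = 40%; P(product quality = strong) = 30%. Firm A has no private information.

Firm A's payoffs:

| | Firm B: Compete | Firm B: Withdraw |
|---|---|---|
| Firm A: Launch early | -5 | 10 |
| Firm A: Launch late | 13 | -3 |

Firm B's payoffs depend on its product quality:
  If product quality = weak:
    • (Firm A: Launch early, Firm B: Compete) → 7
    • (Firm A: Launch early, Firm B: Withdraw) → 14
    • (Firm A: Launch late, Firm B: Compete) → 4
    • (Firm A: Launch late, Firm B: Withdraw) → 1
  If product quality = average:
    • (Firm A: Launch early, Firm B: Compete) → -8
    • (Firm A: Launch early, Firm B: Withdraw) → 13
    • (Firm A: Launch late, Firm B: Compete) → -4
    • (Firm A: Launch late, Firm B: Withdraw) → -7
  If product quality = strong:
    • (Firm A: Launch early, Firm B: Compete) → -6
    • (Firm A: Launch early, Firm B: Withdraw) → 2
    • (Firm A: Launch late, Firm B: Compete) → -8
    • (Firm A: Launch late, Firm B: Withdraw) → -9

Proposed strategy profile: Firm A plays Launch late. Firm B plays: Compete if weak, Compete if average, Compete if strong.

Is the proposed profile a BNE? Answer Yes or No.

Firm A plays Launch late: E[Launch late] = 0.3·(13) + 0.4·(13) + 0.3·(13) = 13; E[Launch early] = -5. Best-responding. ✓
Firm B (product quality weak), facing Launch late: Compete gives 4, Withdraw gives 1. Proposed Compete is best. ✓
Firm B (product quality average), facing Launch late: Compete gives -4, Withdraw gives -7. Proposed Compete is best. ✓
Firm B (product quality strong), facing Launch late: Compete gives -8, Withdraw gives -9. Proposed Compete is best. ✓

Yes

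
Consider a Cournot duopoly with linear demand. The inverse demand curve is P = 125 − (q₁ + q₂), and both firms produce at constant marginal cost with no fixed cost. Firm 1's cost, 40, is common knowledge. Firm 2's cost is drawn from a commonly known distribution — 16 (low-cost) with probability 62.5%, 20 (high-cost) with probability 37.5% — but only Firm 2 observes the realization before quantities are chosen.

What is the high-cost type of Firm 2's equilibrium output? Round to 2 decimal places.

Type-c best response for Firm 2: q₂(c) = (125 − c)/2 − q₁/2.
Firm 1 maximizes expected profit; its first-order condition is 125 − 2q₁ − E[q₂] − 40 = 0.
Substituting E[q₂] and solving: E[c₂] = 17.5, so q₁ = (125 − 2·40 + 17.5)/3 = 20.8333.
q₂(high-cost) = (125 − 20 − 20.8333)/2 = 42.0833.

42.08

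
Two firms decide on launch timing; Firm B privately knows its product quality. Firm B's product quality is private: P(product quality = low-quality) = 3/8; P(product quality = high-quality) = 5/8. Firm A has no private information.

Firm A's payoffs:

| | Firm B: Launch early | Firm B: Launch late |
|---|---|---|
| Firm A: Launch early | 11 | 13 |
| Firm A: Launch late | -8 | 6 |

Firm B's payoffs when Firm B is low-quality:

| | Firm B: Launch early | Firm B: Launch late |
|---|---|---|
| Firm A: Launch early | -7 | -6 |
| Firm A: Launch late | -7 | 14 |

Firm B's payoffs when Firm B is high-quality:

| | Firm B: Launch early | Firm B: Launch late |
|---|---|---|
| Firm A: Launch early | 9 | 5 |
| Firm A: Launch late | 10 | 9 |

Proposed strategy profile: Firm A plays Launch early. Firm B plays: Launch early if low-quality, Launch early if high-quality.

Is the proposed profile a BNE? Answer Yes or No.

No

Firm A plays Launch early: E[Launch early] = 3/8·(11) + 5/8·(11) = 11; E[Launch late] = -8. Best-responding. ✓
Firm B (product quality low-quality), facing Launch early: Launch early gives -7, Launch late gives -6. Proposed Launch early is not best — profitable deviation exists. ✗
Firm B (product quality high-quality), facing Launch early: Launch early gives 9, Launch late gives 5. Proposed Launch early is best. ✓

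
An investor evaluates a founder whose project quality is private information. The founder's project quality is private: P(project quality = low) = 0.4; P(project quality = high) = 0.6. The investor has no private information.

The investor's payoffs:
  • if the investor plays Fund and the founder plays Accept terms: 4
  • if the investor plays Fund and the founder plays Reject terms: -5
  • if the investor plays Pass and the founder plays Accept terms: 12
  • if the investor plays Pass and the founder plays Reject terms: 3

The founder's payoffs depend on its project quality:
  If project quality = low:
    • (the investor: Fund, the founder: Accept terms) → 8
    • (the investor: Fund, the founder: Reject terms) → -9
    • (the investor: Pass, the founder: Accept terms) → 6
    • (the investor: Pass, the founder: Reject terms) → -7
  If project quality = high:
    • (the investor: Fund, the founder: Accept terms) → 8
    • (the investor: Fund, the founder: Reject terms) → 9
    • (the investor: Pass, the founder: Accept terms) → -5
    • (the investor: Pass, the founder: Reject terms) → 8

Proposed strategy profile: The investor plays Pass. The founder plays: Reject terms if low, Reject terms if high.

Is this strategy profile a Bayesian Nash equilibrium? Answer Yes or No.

The investor plays Pass: E[Pass] = 0.4·(3) + 0.6·(3) = 3; E[Fund] = -5. Best-responding. ✓
The founder (project quality low), facing Pass: Accept terms gives 6, Reject terms gives -7. Proposed Reject terms is not best — profitable deviation exists. ✗
The founder (project quality high), facing Pass: Accept terms gives -5, Reject terms gives 8. Proposed Reject terms is best. ✓

No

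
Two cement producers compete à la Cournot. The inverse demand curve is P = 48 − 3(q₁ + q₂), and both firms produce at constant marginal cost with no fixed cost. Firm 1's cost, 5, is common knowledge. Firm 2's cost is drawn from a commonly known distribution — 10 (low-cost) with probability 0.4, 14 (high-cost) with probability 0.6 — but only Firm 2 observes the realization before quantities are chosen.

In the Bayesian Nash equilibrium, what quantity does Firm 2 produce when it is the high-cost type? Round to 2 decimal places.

Firm 2 with cost c maximizes (48 − 3(q₁+q₂) − c)·q₂, giving q₂(c) = (48 − c − 3q₁)/6.
E[c₂] = 0.4·10 + 0.6·14 = 12.4
Firm 1's FOC against E[q₂] yields q₁ = (48 − 2·5 + E[c₂])/9 = (48 − 10 + 12.4)/9 = 5.6.
q₂(high-cost) = (48 − 14 − 3·5.6)/6 = 2.86667.

2.87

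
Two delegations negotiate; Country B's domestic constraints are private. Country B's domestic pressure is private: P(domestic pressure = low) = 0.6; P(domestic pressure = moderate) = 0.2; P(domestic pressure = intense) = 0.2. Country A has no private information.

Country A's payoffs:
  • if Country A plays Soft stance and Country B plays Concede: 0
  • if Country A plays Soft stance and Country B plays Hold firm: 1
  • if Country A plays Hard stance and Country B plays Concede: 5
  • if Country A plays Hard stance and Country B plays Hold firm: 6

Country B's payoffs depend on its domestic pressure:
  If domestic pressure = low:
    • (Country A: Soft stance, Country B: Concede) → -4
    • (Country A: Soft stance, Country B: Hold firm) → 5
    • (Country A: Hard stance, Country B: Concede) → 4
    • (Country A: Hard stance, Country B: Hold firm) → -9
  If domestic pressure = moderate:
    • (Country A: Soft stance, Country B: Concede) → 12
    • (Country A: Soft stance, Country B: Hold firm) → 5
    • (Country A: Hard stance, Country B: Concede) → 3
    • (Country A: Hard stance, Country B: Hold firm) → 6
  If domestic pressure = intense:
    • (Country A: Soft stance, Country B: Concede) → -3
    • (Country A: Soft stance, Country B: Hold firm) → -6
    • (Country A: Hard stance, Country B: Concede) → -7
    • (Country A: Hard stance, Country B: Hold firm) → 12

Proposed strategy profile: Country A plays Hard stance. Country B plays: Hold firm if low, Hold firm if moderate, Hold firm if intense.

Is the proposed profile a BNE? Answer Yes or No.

No

Country A plays Hard stance: E[Hard stance] = 0.6·(6) + 0.2·(6) + 0.2·(6) = 6; E[Soft stance] = 1. Best-responding. ✓
Country B (domestic pressure low), facing Hard stance: Concede gives 4, Hold firm gives -9. Proposed Hold firm is not best — profitable deviation exists. ✗
Country B (domestic pressure moderate), facing Hard stance: Concede gives 3, Hold firm gives 6. Proposed Hold firm is best. ✓
Country B (domestic pressure intense), facing Hard stance: Concede gives -7, Hold firm gives 12. Proposed Hold firm is best. ✓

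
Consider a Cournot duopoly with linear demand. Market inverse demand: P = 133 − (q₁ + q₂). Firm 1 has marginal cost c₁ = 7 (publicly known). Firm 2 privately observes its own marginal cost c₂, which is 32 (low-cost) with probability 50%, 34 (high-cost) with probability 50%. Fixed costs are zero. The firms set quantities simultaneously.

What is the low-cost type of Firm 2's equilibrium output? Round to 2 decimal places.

25.17

Each type of Firm 2 best-responds to q₁; Firm 1 best-responds to the expected q₂ over Firm 2's types.
Firm 2 with cost c maximizes (133 − (q₁+q₂) − c)·q₂, giving q₂(c) = (133 − c − q₁)/2.
E[c₂] = 0.5·32 + 0.5·34 = 33
Firm 1's FOC against E[q₂] yields q₁ = (133 − 2·7 + E[c₂])/3 = (133 − 14 + 33)/3 = 50.6667.
q₂(low-cost) = (133 − 32 − 50.6667)/2 = 25.1667.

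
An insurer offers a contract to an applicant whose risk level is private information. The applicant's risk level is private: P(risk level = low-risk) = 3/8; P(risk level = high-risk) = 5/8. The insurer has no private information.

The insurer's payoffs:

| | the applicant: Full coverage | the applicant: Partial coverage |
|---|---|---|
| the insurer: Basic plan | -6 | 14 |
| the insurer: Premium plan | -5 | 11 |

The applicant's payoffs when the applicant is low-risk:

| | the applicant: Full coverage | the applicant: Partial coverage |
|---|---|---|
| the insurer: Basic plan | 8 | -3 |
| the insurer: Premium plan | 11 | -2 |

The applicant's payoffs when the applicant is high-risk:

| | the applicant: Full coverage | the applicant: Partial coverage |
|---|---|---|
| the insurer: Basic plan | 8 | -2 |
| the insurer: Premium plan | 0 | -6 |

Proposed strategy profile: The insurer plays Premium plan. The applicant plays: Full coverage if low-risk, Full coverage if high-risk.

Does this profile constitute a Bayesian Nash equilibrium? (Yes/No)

Yes

The insurer plays Premium plan: E[Premium plan] = 3/8·(-5) + 5/8·(-5) = -5; E[Basic plan] = -6. Best-responding. ✓
The applicant (risk level low-risk), facing Premium plan: Full coverage gives 11, Partial coverage gives -2. Proposed Full coverage is best. ✓
The applicant (risk level high-risk), facing Premium plan: Full coverage gives 0, Partial coverage gives -6. Proposed Full coverage is best. ✓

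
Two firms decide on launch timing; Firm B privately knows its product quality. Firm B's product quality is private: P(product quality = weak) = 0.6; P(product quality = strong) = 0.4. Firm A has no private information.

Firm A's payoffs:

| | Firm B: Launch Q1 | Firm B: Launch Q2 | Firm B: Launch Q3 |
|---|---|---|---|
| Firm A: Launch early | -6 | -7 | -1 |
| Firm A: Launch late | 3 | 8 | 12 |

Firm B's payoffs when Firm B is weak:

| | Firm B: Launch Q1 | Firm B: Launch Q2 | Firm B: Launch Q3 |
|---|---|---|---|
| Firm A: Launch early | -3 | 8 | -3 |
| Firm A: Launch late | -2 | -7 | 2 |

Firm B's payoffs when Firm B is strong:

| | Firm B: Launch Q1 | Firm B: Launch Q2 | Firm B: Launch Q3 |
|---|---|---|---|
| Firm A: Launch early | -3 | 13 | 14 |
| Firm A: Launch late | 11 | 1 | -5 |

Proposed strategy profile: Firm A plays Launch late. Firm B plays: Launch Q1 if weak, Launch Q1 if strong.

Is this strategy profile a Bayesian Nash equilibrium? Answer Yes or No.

No

A profile is a BNE iff every type of every player is best-responding given beliefs about the other side.
Firm A plays Launch late: E[Launch late] = 0.6·(3) + 0.4·(3) = 3; E[Launch early] = -6. Best-responding. ✓
Firm B (product quality weak), facing Launch late: Launch Q1 gives -2, Launch Q2 gives -7, Launch Q3 gives 2. Proposed Launch Q1 is not best — profitable deviation exists. ✗
Firm B (product quality strong), facing Launch late: Launch Q1 gives 11, Launch Q2 gives 1, Launch Q3 gives -5. Proposed Launch Q1 is best. ✓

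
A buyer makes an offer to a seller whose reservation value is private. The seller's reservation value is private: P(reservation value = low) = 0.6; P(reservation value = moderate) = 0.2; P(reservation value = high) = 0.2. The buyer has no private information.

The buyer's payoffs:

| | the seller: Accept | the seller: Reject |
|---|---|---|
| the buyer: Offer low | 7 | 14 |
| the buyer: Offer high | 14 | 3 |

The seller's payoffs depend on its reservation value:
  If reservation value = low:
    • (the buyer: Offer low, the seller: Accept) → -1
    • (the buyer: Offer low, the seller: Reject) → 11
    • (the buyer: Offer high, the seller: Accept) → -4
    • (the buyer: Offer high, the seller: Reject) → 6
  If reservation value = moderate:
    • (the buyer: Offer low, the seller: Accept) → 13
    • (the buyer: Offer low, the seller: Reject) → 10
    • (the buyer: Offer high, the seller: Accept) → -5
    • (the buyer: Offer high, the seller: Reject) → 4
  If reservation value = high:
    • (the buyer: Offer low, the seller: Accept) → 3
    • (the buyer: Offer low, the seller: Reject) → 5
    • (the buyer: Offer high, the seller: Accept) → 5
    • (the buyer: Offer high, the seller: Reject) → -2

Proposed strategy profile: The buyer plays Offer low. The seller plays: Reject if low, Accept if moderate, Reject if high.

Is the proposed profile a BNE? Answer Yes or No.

Yes

The buyer plays Offer low: E[Offer low] = 0.6·(14) + 0.2·(7) + 0.2·(14) = 12.6; E[Offer high] = 5.2. Best-responding. ✓
The seller (reservation value low), facing Offer low: Accept gives -1, Reject gives 11. Proposed Reject is best. ✓
The seller (reservation value moderate), facing Offer low: Accept gives 13, Reject gives 10. Proposed Accept is best. ✓
The seller (reservation value high), facing Offer low: Accept gives 3, Reject gives 5. Proposed Reject is best. ✓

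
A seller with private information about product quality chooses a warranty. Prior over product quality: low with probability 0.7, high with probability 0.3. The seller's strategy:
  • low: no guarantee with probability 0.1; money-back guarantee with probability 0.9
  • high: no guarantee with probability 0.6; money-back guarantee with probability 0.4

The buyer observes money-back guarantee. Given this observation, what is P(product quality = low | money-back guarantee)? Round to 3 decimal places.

Apply Bayes' rule using the sender's strategy as the likelihood.
P(money-back guarantee) = 0.7·0.9 + 0.3·0.4 = 0.75
P(low | money-back guarantee) = (0.7·0.9) / 0.75 = 0.63 / 0.75 = 0.84

0.840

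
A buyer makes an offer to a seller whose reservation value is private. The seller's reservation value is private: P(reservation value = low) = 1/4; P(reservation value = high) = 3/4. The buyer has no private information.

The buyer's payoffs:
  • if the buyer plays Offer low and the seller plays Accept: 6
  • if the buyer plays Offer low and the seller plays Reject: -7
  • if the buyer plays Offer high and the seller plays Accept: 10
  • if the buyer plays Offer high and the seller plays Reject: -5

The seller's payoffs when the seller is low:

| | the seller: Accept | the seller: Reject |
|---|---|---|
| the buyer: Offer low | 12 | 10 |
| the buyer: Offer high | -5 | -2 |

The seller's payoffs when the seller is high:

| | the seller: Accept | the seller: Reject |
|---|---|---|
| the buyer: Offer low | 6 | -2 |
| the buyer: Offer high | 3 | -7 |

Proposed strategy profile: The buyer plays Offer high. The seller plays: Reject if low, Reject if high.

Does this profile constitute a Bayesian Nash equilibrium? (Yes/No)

No

The buyer plays Offer high: E[Offer high] = 1/4·(-5) + 3/4·(-5) = -5; E[Offer low] = -7. Best-responding. ✓
The seller (reservation value low), facing Offer high: Accept gives -5, Reject gives -2. Proposed Reject is best. ✓
The seller (reservation value high), facing Offer high: Accept gives 3, Reject gives -7. Proposed Reject is not best — profitable deviation exists. ✗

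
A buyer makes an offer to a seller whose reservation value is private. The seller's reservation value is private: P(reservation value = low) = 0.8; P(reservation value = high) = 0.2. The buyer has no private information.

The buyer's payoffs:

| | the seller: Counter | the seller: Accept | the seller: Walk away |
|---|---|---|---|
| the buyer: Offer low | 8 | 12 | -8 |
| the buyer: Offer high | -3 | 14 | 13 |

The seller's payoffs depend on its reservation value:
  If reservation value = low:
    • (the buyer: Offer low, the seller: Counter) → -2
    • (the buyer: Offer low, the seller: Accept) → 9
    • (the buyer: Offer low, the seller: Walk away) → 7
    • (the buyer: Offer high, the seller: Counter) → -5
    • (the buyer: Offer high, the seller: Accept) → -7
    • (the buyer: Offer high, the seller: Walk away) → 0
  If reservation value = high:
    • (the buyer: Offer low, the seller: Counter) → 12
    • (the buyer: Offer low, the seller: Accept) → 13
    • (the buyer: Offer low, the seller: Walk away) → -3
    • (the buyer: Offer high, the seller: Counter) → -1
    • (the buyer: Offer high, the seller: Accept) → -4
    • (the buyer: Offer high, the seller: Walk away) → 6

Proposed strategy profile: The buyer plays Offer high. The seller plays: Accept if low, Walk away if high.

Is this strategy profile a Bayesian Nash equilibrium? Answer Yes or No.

No

A profile is a BNE iff every type of every player is best-responding given beliefs about the other side.
The buyer plays Offer high: E[Offer high] = 0.8·(14) + 0.2·(13) = 13.8; E[Offer low] = 8. Best-responding. ✓
The seller (reservation value low), facing Offer high: Counter gives -5, Accept gives -7, Walk away gives 0. Proposed Accept is not best — profitable deviation exists. ✗
The seller (reservation value high), facing Offer high: Counter gives -1, Accept gives -4, Walk away gives 6. Proposed Walk away is best. ✓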